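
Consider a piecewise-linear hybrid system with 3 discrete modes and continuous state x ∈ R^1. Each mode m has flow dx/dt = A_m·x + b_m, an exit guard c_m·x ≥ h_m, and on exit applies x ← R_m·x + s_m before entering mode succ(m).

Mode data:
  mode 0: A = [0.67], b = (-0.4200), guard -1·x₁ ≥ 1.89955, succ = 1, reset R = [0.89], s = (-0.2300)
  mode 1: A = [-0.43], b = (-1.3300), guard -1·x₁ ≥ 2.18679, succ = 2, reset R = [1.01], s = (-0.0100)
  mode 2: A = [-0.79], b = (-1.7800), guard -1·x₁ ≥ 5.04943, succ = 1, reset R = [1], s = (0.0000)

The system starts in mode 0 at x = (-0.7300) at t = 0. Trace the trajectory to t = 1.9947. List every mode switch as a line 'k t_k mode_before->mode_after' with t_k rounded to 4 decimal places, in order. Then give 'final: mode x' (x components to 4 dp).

1 0.9278 0->1
2 1.5267 1->2
final: 2 -2.2293

Mode 0: guard c·x = 1.8996 hit at Δt = 0.9278 (t = 0.9278), x⁻ = (-1.8995) → reset → x⁺ = (-1.9206), jump to mode 1
Mode 1: guard c·x = 2.1868 hit at Δt = 0.5989 (t = 1.5267), x⁻ = (-2.1868) → reset → x⁺ = (-2.2187), jump to mode 2
Mode 2: flow for 0.4680 to horizon, guard not reached → x = (-2.2293)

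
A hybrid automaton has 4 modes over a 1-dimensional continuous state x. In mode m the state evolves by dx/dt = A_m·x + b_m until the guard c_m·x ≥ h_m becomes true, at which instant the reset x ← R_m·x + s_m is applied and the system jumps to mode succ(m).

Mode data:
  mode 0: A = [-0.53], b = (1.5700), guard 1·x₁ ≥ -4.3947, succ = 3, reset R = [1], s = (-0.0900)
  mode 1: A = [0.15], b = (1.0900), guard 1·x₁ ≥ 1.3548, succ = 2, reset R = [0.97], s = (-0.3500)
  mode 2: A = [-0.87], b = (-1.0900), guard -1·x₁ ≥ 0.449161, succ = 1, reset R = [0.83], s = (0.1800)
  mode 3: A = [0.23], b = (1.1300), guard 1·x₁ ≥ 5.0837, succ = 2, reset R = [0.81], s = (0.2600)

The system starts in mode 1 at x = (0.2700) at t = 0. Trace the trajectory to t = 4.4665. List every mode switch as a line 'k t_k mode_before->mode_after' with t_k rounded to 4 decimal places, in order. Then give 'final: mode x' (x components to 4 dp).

1 0.8965 1->2
2 2.0628 2->1
3 3.3818 1->2
final: 2 -0.3900

Mode 1: guard c·x = 1.3548 hit at Δt = 0.8965 (t = 0.8965), x⁻ = (1.3548) → reset → x⁺ = (0.9642), jump to mode 2
Mode 2: guard c·x = 0.4492 hit at Δt = 1.1663 (t = 2.0628), x⁻ = (-0.4492) → reset → x⁺ = (-0.1928), jump to mode 1
Mode 1: guard c·x = 1.3548 hit at Δt = 1.3190 (t = 3.3818), x⁻ = (1.3548) → reset → x⁺ = (0.9642), jump to mode 2
Mode 2: flow for 1.0847 to horizon, guard not reached → x = (-0.3900)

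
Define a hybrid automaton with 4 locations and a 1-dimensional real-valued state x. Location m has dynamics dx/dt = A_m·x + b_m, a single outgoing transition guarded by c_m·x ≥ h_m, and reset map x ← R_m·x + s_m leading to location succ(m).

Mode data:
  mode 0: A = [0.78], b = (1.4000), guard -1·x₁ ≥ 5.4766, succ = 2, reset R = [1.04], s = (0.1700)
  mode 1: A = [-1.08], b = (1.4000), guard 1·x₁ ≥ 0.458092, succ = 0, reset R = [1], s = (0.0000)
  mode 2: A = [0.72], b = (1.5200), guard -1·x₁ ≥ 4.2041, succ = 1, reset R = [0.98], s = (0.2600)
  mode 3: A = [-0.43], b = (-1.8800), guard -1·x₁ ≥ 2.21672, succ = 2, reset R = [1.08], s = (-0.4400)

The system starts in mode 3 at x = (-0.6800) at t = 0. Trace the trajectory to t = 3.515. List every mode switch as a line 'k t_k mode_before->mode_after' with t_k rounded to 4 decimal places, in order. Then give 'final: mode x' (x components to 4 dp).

1 1.2517 3->2
2 2.7281 2->1
final: 1 -0.9079

Mode 3: guard c·x = 2.2167 hit at Δt = 1.2517 (t = 1.2517), x⁻ = (-2.2167) → reset → x⁺ = (-2.8341), jump to mode 2
Mode 2: guard c·x = 4.2041 hit at Δt = 1.4764 (t = 2.7281), x⁻ = (-4.2041) → reset → x⁺ = (-3.8600), jump to mode 1
Mode 1: flow for 0.7869 to horizon, guard not reached → x = (-0.9079)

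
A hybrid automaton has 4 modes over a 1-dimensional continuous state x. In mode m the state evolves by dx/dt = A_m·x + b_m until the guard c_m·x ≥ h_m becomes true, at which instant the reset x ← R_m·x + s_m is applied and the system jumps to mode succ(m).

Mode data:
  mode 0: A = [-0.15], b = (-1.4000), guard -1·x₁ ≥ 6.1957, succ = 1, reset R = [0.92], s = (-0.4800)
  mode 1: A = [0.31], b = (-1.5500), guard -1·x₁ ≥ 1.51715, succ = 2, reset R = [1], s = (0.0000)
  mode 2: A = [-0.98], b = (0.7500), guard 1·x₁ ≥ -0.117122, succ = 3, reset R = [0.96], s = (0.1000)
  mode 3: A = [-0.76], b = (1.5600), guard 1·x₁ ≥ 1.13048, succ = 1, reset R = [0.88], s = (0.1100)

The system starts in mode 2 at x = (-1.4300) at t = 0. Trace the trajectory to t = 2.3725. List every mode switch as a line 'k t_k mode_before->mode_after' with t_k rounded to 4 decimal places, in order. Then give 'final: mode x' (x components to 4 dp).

1 0.9300 2->3
2 1.9908 3->1
final: 1 0.6155

Mode 2: guard c·x = -0.1171 hit at Δt = 0.9300 (t = 0.9300), x⁻ = (-0.1171) → reset → x⁺ = (-0.0124), jump to mode 3
Mode 3: guard c·x = 1.1305 hit at Δt = 1.0608 (t = 1.9908), x⁻ = (1.1305) → reset → x⁺ = (1.1048), jump to mode 1
Mode 1: flow for 0.3817 to horizon, guard not reached → x = (0.6155)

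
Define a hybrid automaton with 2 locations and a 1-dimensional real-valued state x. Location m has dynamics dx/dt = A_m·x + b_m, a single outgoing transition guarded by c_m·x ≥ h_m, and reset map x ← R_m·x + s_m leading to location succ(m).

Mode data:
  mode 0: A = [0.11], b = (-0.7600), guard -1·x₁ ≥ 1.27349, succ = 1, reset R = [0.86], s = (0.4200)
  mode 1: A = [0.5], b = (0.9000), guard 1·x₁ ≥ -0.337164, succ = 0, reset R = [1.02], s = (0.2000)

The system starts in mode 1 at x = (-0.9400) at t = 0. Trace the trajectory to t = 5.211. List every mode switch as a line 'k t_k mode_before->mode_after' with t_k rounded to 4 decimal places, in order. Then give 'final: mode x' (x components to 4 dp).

1 1.0624 1->0
2 2.4129 0->1
3 2.9384 1->0
4 4.2889 0->1
5 4.8145 1->0
final: 0 -0.4583

Mode 1: guard c·x = -0.3372 hit at Δt = 1.0624 (t = 1.0624), x⁻ = (-0.3372) → reset → x⁺ = (-0.1439), jump to mode 0
Mode 0: guard c·x = 1.2735 hit at Δt = 1.3505 (t = 2.4129), x⁻ = (-1.2735) → reset → x⁺ = (-0.6752), jump to mode 1
Mode 1: guard c·x = -0.3372 hit at Δt = 0.5255 (t = 2.9384), x⁻ = (-0.3372) → reset → x⁺ = (-0.1439), jump to mode 0
Mode 0: guard c·x = 1.2735 hit at Δt = 1.3505 (t = 4.2889), x⁻ = (-1.2735) → reset → x⁺ = (-0.6752), jump to mode 1
Mode 1: guard c·x = -0.3372 hit at Δt = 0.5255 (t = 4.8145), x⁻ = (-0.3372) → reset → x⁺ = (-0.1439), jump to mode 0
Mode 0: flow for 0.3965 to horizon, guard not reached → x = (-0.4583)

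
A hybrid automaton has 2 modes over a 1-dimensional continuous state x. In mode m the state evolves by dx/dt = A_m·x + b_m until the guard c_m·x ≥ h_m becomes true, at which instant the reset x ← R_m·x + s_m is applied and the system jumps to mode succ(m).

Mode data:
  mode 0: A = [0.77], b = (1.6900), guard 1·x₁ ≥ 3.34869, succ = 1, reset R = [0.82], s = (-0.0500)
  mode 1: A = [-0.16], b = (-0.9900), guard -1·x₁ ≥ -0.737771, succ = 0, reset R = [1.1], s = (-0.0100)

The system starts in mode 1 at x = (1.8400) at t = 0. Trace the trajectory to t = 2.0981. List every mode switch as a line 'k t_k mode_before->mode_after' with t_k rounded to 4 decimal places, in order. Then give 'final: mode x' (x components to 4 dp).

Mode 1: guard c·x = -0.7378 hit at Δt = 0.9231 (t = 0.9231), x⁻ = (0.7378) → reset → x⁺ = (0.8015), jump to mode 0
Mode 0: guard c·x = 3.3487 hit at Δt = 0.7990 (t = 1.7221), x⁻ = (3.3487) → reset → x⁺ = (2.6959), jump to mode 1
Mode 1: flow for 0.3760 to horizon, guard not reached → x = (2.1773)

1 0.9231 1->0
2 1.7221 0->1
final: 1 2.1773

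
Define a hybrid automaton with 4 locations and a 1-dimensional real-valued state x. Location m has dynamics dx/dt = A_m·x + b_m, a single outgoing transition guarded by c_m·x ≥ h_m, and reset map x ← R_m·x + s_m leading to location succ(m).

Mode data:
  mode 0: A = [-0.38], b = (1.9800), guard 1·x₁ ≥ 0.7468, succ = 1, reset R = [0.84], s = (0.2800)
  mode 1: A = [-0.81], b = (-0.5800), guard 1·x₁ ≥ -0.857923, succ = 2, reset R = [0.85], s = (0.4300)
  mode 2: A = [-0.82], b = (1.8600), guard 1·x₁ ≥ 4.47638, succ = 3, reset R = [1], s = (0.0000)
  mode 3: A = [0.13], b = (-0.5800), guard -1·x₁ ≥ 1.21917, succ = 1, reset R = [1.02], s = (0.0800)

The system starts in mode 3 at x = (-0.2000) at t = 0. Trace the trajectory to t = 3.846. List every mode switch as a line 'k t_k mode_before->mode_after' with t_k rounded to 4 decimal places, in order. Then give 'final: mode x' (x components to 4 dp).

Mode 3: guard c·x = 1.2192 hit at Δt = 1.5210 (t = 1.5210), x⁻ = (-1.2192) → reset → x⁺ = (-1.1636), jump to mode 1
Mode 1: guard c·x = -0.8579 hit at Δt = 1.4182 (t = 2.9392), x⁻ = (-0.8579) → reset → x⁺ = (-0.2992), jump to mode 2
Mode 2: flow for 0.9068 to horizon, guard not reached → x = (1.0477)

1 1.5210 3->1
2 2.9392 1->2
final: 2 1.0477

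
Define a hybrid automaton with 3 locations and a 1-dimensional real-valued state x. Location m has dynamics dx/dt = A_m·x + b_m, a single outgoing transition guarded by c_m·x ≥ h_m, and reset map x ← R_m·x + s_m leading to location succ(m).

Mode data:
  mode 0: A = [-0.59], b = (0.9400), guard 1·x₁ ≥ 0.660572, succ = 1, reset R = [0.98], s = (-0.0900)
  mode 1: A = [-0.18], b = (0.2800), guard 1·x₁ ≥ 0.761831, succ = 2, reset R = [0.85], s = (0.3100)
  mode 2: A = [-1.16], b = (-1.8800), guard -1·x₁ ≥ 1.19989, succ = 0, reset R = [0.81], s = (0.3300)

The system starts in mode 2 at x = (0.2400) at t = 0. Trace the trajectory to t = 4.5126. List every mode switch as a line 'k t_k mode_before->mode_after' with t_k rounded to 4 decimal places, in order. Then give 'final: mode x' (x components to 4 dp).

1 1.2815 2->0
2 2.7629 0->1
3 4.0363 1->2
final: 2 -0.1369

Mode 2: guard c·x = 1.1999 hit at Δt = 1.2815 (t = 1.2815), x⁻ = (-1.1999) → reset → x⁺ = (-0.6419), jump to mode 0
Mode 0: guard c·x = 0.6606 hit at Δt = 1.4814 (t = 2.7629), x⁻ = (0.6606) → reset → x⁺ = (0.5574), jump to mode 1
Mode 1: guard c·x = 0.7618 hit at Δt = 1.2734 (t = 4.0363), x⁻ = (0.7618) → reset → x⁺ = (0.9576), jump to mode 2
Mode 2: flow for 0.4763 to horizon, guard not reached → x = (-0.1369)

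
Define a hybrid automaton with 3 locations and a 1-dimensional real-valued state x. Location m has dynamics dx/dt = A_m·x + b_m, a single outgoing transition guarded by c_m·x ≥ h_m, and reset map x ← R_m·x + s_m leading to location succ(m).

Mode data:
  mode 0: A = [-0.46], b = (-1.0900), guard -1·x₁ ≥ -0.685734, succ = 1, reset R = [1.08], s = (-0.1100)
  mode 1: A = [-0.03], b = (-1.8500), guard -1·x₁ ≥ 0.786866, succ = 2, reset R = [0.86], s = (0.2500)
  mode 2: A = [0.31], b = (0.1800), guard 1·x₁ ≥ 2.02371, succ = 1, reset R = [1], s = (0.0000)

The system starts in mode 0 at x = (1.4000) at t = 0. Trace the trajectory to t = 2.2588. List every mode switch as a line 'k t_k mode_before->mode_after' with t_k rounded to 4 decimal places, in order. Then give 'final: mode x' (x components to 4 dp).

1 0.4567 0->1
2 1.2239 1->2
final: 2 -0.3685

Mode 0: guard c·x = -0.6857 hit at Δt = 0.4567 (t = 0.4567), x⁻ = (0.6857) → reset → x⁺ = (0.6306), jump to mode 1
Mode 1: guard c·x = 0.7869 hit at Δt = 0.7672 (t = 1.2239), x⁻ = (-0.7869) → reset → x⁺ = (-0.4267), jump to mode 2
Mode 2: flow for 1.0349 to horizon, guard not reached → x = (-0.3685)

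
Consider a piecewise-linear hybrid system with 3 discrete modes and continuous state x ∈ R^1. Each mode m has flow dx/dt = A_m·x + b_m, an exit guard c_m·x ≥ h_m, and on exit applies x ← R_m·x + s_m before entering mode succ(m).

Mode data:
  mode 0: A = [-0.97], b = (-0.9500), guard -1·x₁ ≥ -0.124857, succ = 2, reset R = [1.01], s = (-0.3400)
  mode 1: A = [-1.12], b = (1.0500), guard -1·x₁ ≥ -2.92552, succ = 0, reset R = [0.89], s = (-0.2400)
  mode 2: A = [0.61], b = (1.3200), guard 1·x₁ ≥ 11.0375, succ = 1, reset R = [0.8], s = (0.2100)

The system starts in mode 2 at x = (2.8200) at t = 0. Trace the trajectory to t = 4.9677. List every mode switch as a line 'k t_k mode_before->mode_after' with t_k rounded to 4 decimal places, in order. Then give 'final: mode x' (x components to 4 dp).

Mode 2: guard c·x = 11.0375 hit at Δt = 1.5969 (t = 1.5969), x⁻ = (11.0375) → reset → x⁺ = (9.0400), jump to mode 1
Mode 1: guard c·x = -2.9255 hit at Δt = 1.2545 (t = 2.8514), x⁻ = (2.9255) → reset → x⁺ = (2.3637), jump to mode 0
Mode 0: guard c·x = -0.1249 hit at Δt = 1.1420 (t = 3.9934), x⁻ = (0.1249) → reset → x⁺ = (-0.2139), jump to mode 2
Mode 2: flow for 0.9743 to horizon, guard not reached → x = (1.3692)

1 1.5969 2->1
2 2.8514 1->0
3 3.9934 0->2
final: 2 1.3692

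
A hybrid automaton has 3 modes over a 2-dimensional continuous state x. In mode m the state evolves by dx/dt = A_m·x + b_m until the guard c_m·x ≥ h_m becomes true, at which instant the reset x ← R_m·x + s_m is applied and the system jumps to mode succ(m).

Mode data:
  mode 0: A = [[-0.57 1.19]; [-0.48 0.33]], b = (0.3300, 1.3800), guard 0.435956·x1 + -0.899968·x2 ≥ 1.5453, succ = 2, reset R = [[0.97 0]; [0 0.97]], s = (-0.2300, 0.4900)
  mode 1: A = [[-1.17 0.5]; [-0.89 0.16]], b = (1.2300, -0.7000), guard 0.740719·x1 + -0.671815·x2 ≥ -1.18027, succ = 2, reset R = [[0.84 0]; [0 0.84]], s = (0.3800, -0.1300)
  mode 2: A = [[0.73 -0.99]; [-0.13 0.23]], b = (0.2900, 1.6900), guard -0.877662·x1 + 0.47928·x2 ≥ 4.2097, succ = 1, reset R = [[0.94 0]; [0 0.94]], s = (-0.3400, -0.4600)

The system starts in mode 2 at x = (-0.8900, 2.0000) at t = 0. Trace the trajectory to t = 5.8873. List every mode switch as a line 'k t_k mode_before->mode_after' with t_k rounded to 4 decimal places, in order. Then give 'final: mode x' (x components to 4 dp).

Mode 2: guard c·x = 4.2097 hit at Δt = 0.5577 (t = 0.5577), x⁻ = (-2.9315, 3.4151) → reset → x⁺ = (-3.0956, 2.7502), jump to mode 1
Mode 1: guard c·x = -1.1803 hit at Δt = 1.2496 (t = 1.8073), x⁻ = (1.1715, 3.0485) → reset → x⁺ = (1.3641, 2.4307), jump to mode 2
Mode 2: guard c·x = 4.2097 hit at Δt = 1.0439 (t = 2.8512), x⁻ = (-2.0339, 5.0588) → reset → x⁺ = (-2.2519, 4.2953), jump to mode 1
Mode 1: guard c·x = -1.1803 hit at Δt = 1.3734 (t = 4.2245), x⁻ = (1.8917, 3.8426) → reset → x⁺ = (1.9691, 3.0978), jump to mode 2
Mode 2: guard c·x = 4.2097 hit at Δt = 1.0169 (t = 5.2414), x⁻ = (-1.6559, 5.7510) → reset → x⁺ = (-1.8966, 4.9459), jump to mode 1
Mode 1: flow for 0.6459 to horizon, guard not reached → x = (0.8535, 5.2385)

1 0.5577 2->1
2 1.8073 1->2
3 2.8512 2->1
4 4.2245 1->2
5 5.2414 2->1
final: 1 0.8535 5.2385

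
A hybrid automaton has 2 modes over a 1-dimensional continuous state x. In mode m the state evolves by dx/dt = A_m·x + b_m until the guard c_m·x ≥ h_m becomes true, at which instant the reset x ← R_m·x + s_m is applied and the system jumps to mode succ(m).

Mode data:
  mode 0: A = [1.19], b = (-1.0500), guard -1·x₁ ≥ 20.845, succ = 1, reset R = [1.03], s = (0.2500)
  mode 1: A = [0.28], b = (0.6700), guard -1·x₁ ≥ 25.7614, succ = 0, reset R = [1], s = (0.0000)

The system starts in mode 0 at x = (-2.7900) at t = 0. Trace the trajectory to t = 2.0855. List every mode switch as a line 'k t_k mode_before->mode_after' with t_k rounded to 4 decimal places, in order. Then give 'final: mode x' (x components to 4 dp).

1 1.4939 0->1
final: 1 -24.6123

Mode 0: guard c·x = 20.8450 hit at Δt = 1.4939 (t = 1.4939), x⁻ = (-20.8450) → reset → x⁺ = (-21.2204), jump to mode 1
Mode 1: flow for 0.5916 to horizon, guard not reached → x = (-24.6123)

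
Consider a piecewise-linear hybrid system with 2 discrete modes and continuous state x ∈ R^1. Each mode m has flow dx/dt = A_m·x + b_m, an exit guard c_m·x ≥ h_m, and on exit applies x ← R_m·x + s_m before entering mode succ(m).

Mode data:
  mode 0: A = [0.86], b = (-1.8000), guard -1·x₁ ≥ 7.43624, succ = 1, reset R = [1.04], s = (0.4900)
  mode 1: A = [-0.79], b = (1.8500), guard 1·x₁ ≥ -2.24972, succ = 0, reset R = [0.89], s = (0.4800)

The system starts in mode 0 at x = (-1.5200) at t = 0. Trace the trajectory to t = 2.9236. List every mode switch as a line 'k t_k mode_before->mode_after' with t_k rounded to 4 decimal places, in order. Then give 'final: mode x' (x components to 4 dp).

Mode 0: guard c·x = 7.4362 hit at Δt = 1.1277 (t = 1.1277), x⁻ = (-7.4362) → reset → x⁺ = (-7.2437), jump to mode 1
Mode 1: guard c·x = -2.2497 hit at Δt = 0.9317 (t = 2.0594), x⁻ = (-2.2497) → reset → x⁺ = (-1.5223), jump to mode 0
Mode 0: flow for 0.8642 to horizon, guard not reached → x = (-5.5087)

1 1.1277 0->1
2 2.0594 1->0
final: 0 -5.5087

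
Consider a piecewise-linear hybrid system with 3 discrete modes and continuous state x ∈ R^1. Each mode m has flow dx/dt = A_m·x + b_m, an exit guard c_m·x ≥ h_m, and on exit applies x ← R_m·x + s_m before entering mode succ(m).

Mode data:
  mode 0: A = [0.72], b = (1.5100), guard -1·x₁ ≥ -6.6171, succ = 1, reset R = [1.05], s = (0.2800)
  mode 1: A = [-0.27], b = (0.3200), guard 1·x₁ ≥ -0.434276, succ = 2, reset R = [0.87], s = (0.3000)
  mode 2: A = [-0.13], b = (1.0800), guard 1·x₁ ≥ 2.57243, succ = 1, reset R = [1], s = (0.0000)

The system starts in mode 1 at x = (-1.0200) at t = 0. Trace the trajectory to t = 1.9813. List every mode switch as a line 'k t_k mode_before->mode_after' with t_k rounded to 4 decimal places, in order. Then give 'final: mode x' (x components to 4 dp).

1 1.1434 1->2
final: 2 0.7876

Mode 1: guard c·x = -0.4343 hit at Δt = 1.1434 (t = 1.1434), x⁻ = (-0.4343) → reset → x⁺ = (-0.0778), jump to mode 2
Mode 2: flow for 0.8379 to horizon, guard not reached → x = (0.7876)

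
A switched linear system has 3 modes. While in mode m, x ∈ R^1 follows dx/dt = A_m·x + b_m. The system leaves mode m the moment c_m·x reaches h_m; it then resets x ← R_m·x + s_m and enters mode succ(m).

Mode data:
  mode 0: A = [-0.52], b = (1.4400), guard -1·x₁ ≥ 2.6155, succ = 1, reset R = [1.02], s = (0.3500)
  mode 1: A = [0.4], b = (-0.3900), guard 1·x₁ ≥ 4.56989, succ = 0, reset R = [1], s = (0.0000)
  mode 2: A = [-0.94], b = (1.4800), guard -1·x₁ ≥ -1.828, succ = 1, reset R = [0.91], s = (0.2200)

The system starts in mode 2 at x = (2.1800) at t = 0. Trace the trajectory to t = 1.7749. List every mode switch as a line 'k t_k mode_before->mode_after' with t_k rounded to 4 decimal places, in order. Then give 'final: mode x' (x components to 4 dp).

Mode 2: guard c·x = -1.8280 hit at Δt = 0.9262 (t = 0.9262), x⁻ = (1.8280) → reset → x⁺ = (1.8835), jump to mode 1
Mode 1: flow for 0.8487 to horizon, guard not reached → x = (2.2507)

1 0.9262 2->1
final: 1 2.2507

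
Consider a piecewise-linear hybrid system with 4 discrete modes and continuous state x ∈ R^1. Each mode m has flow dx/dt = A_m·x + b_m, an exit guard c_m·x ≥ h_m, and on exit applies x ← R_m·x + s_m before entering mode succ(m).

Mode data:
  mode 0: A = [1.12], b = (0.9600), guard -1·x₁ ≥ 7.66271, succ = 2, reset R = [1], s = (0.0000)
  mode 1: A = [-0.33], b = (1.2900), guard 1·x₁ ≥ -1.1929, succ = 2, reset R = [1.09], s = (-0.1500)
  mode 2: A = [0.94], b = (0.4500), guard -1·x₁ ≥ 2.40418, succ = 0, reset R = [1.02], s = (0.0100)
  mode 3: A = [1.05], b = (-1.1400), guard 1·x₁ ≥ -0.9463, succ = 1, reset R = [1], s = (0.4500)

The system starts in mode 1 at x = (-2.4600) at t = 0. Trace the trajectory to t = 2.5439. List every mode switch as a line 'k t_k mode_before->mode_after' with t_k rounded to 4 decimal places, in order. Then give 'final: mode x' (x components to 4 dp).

1 0.6722 1->2
2 1.3999 2->0
final: 0 -6.5656

Mode 1: guard c·x = -1.1929 hit at Δt = 0.6722 (t = 0.6722), x⁻ = (-1.1929) → reset → x⁺ = (-1.4503), jump to mode 2
Mode 2: guard c·x = 2.4042 hit at Δt = 0.7277 (t = 1.3999), x⁻ = (-2.4042) → reset → x⁺ = (-2.4423), jump to mode 0
Mode 0: flow for 1.1440 to horizon, guard not reached → x = (-6.5656)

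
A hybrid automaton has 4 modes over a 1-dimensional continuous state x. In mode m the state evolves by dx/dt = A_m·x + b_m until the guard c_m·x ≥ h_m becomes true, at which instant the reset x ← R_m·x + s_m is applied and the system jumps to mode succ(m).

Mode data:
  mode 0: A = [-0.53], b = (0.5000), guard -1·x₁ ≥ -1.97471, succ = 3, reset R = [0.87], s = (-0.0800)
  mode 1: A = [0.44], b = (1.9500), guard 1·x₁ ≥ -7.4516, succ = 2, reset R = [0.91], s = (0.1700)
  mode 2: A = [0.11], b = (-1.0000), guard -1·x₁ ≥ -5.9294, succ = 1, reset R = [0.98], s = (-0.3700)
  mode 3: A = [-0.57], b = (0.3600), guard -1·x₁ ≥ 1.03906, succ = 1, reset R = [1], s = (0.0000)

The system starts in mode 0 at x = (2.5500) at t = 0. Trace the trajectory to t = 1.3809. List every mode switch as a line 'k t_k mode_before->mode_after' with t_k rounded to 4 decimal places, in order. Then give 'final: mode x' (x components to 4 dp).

Mode 0: guard c·x = -1.9747 hit at Δt = 0.8364 (t = 0.8364), x⁻ = (1.9747) → reset → x⁺ = (1.6380), jump to mode 3
Mode 3: flow for 0.5445 to horizon, guard not reached → x = (1.3695)

1 0.8364 0->3
final: 3 1.3695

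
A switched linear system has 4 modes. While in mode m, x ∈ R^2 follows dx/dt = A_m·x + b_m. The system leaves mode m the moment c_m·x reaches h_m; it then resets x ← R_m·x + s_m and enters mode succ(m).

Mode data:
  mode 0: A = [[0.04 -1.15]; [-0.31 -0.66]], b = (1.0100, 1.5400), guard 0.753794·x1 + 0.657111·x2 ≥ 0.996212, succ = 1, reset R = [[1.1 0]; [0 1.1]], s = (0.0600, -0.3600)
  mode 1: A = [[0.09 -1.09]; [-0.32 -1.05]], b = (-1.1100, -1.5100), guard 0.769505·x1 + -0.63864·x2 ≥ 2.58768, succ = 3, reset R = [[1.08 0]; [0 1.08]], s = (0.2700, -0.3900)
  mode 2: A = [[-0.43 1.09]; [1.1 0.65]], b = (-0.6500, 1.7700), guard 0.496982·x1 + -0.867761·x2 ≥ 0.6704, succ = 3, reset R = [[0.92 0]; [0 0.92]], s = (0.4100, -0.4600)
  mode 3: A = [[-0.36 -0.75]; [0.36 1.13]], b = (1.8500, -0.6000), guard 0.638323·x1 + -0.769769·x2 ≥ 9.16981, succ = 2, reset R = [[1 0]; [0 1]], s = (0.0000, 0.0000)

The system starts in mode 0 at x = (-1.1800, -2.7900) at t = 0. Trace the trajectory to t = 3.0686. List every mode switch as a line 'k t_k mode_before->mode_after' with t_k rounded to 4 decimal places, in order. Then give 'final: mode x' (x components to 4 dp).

Mode 0: guard c·x = 0.9962 hit at Δt = 1.0850 (t = 1.0850), x⁻ = (1.5978, -0.3168) → reset → x⁺ = (1.8176, -0.7085), jump to mode 1
Mode 1: guard c·x = 2.5877 hit at Δt = 0.8926 (t = 1.9776), x⁻ = (2.1106, -1.5087) → reset → x⁺ = (2.5495, -2.0194), jump to mode 3
Mode 3: flow for 1.0910 to horizon, guard not reached → x = (5.7931, -5.3268)

1 1.0850 0->1
2 1.9776 1->3
final: 3 5.7931 -5.3268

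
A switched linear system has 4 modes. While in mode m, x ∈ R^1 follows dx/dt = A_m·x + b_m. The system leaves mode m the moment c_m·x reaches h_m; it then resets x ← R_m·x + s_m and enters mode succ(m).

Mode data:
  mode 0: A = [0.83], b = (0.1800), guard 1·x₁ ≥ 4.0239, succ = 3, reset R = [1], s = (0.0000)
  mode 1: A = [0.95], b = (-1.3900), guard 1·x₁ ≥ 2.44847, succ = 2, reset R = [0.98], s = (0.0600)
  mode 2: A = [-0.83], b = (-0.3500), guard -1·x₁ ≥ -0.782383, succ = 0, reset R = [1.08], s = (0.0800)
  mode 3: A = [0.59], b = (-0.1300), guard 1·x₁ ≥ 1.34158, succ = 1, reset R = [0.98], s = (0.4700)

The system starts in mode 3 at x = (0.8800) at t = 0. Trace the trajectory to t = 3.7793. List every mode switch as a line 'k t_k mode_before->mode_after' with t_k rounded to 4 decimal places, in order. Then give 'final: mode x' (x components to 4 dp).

1 0.8991 3->1
2 2.0777 1->2
3 3.1289 2->0
final: 0 1.7422

Mode 3: guard c·x = 1.3416 hit at Δt = 0.8991 (t = 0.8991), x⁻ = (1.3416) → reset → x⁺ = (1.7847), jump to mode 1
Mode 1: guard c·x = 2.4485 hit at Δt = 1.1786 (t = 2.0777), x⁻ = (2.4485) → reset → x⁺ = (2.4595), jump to mode 2
Mode 2: guard c·x = -0.7824 hit at Δt = 1.0512 (t = 3.1289), x⁻ = (0.7824) → reset → x⁺ = (0.9250), jump to mode 0
Mode 0: flow for 0.6504 to horizon, guard not reached → x = (1.7422)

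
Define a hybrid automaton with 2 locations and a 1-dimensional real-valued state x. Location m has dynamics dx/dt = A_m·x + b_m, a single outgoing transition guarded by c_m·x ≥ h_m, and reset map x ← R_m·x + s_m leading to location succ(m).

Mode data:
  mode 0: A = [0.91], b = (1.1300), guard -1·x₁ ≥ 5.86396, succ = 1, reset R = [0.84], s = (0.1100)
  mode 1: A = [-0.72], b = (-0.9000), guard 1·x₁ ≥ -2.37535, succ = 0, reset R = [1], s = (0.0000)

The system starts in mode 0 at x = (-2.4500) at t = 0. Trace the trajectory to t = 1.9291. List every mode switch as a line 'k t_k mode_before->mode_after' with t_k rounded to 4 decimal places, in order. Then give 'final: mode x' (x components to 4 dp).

1 1.4744 0->1
final: 1 -3.8202

Mode 0: guard c·x = 5.8640 hit at Δt = 1.4744 (t = 1.4744), x⁻ = (-5.8640) → reset → x⁺ = (-4.8157), jump to mode 1
Mode 1: flow for 0.4547 to horizon, guard not reached → x = (-3.8202)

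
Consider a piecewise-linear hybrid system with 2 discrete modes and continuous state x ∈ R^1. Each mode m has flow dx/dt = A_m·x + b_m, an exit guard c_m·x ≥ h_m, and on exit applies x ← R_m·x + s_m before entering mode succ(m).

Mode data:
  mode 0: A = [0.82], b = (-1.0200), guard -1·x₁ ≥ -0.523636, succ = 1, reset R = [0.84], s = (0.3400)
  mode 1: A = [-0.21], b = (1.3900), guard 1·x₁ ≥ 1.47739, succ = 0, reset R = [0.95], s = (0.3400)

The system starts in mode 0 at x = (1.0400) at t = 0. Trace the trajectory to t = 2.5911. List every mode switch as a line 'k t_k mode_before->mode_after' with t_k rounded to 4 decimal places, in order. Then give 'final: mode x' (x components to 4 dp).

1 1.5390 0->1
2 2.1448 1->0
final: 0 1.9643

Mode 0: guard c·x = -0.5236 hit at Δt = 1.5390 (t = 1.5390), x⁻ = (0.5236) → reset → x⁺ = (0.7799), jump to mode 1
Mode 1: guard c·x = 1.4774 hit at Δt = 0.6058 (t = 2.1448), x⁻ = (1.4774) → reset → x⁺ = (1.7435), jump to mode 0
Mode 0: flow for 0.4463 to horizon, guard not reached → x = (1.9643)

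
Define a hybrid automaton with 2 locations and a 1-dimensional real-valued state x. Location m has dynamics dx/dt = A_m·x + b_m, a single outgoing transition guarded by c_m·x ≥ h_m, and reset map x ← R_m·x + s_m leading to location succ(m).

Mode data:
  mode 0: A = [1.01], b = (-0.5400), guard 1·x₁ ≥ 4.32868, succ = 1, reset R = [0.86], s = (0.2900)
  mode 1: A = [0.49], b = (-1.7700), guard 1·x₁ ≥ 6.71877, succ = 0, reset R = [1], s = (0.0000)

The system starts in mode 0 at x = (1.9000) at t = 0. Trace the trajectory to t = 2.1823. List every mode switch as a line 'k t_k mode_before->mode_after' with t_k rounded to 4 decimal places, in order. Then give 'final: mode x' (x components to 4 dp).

Mode 0: guard c·x = 4.3287 hit at Δt = 1.0119 (t = 1.0119), x⁻ = (4.3287) → reset → x⁺ = (4.0127), jump to mode 1
Mode 1: flow for 1.1704 to horizon, guard not reached → x = (4.3228)

1 1.0119 0->1
final: 1 4.3228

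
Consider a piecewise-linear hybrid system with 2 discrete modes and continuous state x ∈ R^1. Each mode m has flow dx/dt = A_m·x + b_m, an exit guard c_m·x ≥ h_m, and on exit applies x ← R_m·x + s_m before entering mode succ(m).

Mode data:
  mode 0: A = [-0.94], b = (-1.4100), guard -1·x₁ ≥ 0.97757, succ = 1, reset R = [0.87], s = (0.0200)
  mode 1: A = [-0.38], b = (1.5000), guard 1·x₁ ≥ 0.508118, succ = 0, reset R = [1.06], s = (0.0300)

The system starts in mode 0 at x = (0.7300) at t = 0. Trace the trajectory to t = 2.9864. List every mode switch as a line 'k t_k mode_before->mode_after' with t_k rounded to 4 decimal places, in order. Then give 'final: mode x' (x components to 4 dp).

Mode 0: guard c·x = 0.9776 hit at Δt = 1.5439 (t = 1.5439), x⁻ = (-0.9776) → reset → x⁺ = (-0.8305), jump to mode 1
Mode 1: guard c·x = 0.5081 hit at Δt = 0.8651 (t = 2.4090), x⁻ = (0.5081) → reset → x⁺ = (0.5686), jump to mode 0
Mode 0: flow for 0.5774 to horizon, guard not reached → x = (-0.2978)

1 1.5439 0->1
2 2.4090 1->0
final: 0 -0.2978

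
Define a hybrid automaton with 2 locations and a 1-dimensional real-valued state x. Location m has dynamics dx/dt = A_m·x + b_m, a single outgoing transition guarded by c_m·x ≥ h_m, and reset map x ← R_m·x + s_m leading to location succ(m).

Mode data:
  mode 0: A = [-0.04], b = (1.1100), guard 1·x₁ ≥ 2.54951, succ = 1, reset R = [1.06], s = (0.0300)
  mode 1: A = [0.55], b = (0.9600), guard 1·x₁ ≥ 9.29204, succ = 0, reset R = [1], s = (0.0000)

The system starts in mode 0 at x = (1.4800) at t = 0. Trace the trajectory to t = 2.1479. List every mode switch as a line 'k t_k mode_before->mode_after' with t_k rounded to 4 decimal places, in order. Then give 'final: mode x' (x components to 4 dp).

Mode 0: guard c·x = 2.5495 hit at Δt = 1.0391 (t = 1.0391), x⁻ = (2.5495) → reset → x⁺ = (2.7325), jump to mode 1
Mode 1: flow for 1.1088 to horizon, guard not reached → x = (6.4945)

1 1.0391 0->1
final: 1 6.4945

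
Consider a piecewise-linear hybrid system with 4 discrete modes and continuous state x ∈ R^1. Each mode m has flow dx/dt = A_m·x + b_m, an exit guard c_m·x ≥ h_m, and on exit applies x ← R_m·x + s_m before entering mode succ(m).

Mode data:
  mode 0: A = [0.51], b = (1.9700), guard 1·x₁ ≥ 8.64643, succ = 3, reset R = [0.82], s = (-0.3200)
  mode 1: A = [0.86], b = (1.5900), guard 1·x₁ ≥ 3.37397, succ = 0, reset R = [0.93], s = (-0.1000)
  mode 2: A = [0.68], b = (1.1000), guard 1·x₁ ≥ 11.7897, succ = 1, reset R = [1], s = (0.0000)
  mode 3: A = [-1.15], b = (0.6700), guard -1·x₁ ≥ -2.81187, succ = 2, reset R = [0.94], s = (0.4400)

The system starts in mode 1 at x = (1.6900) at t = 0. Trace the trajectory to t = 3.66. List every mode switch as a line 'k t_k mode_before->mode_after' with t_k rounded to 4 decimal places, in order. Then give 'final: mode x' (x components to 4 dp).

Mode 1: guard c·x = 3.3740 hit at Δt = 0.4526 (t = 0.4526), x⁻ = (3.3740) → reset → x⁺ = (3.0378), jump to mode 0
Mode 0: guard c·x = 8.6464 hit at Δt = 1.1664 (t = 1.6190), x⁻ = (8.6464) → reset → x⁺ = (6.7701), jump to mode 3
Mode 3: guard c·x = -2.8119 hit at Δt = 0.8877 (t = 2.5067), x⁻ = (2.8119) → reset → x⁺ = (3.0832), jump to mode 2
Mode 2: flow for 1.1533 to horizon, guard not reached → x = (8.6806)

1 0.4526 1->0
2 1.6190 0->3
3 2.5067 3->2
final: 2 8.6806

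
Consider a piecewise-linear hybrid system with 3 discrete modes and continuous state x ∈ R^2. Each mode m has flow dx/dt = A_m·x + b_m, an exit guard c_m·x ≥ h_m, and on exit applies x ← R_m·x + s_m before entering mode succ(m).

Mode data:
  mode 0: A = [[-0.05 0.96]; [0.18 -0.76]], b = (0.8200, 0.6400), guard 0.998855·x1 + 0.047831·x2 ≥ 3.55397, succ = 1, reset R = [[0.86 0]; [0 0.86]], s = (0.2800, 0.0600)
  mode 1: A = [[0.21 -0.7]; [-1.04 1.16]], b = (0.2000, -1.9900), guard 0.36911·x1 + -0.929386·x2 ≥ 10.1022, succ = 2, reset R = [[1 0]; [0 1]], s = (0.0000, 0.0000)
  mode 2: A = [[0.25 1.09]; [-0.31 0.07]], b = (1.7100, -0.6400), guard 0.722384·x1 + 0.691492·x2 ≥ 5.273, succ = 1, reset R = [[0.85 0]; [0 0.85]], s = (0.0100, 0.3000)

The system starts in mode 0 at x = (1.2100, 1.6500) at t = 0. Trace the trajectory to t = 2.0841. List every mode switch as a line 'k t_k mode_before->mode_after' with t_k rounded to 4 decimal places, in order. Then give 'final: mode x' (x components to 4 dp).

Mode 0: guard c·x = 3.5540 hit at Δt = 1.0390 (t = 1.0390), x⁻ = (3.4846, 1.5339) → reset → x⁺ = (3.2767, 1.3792), jump to mode 1
Mode 1: flow for 1.0451 to horizon, guard not reached → x = (5.7747, -7.3666)

1 1.0390 0->1
final: 1 5.7747 -7.3666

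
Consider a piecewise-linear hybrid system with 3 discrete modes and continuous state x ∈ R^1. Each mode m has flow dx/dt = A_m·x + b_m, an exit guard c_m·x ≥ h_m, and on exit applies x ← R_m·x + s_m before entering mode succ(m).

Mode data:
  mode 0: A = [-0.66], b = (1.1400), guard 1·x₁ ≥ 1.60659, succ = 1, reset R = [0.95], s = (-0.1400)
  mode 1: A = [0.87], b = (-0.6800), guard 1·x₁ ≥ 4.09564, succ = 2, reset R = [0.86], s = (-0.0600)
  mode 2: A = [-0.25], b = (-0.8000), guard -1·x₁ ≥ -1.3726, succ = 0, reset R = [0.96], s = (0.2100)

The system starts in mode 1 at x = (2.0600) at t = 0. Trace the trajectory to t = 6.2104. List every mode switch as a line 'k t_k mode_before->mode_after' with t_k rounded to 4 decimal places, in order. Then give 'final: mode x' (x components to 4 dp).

Mode 1: guard c·x = 4.0956 hit at Δt = 1.0949 (t = 1.0949), x⁻ = (4.0956) → reset → x⁺ = (3.4623), jump to mode 2
Mode 2: guard c·x = -1.3726 hit at Δt = 1.5055 (t = 2.6004), x⁻ = (1.3726) → reset → x⁺ = (1.5277), jump to mode 0
Mode 0: guard c·x = 1.6066 hit at Δt = 0.7622 (t = 3.3626), x⁻ = (1.6066) → reset → x⁺ = (1.3863), jump to mode 1
Mode 1: guard c·x = 4.0956 hit at Δt = 1.9555 (t = 5.3181), x⁻ = (4.0956) → reset → x⁺ = (3.4623), jump to mode 2
Mode 2: flow for 0.8923 to horizon, guard not reached → x = (2.1301)

1 1.0949 1->2
2 2.6004 2->0
3 3.3626 0->1
4 5.3181 1->2
final: 2 2.1301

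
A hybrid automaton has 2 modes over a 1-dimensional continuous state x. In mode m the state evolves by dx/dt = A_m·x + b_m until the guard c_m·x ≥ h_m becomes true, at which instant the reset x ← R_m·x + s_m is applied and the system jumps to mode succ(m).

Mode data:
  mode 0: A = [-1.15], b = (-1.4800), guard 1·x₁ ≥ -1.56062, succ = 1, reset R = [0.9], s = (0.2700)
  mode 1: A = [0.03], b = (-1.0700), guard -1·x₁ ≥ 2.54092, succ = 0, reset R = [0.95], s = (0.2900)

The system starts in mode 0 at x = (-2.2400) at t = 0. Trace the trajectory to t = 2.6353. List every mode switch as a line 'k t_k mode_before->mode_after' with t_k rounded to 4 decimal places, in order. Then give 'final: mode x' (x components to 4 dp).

Mode 0: guard c·x = -1.5606 hit at Δt = 1.0850 (t = 1.0850), x⁻ = (-1.5606) → reset → x⁺ = (-1.1346), jump to mode 1
Mode 1: guard c·x = 2.5409 hit at Δt = 1.2501 (t = 2.3351), x⁻ = (-2.5409) → reset → x⁺ = (-2.1239), jump to mode 0
Mode 0: flow for 0.3002 to horizon, guard not reached → x = (-1.8795)

1 1.0850 0->1
2 2.3351 1->0
final: 0 -1.8795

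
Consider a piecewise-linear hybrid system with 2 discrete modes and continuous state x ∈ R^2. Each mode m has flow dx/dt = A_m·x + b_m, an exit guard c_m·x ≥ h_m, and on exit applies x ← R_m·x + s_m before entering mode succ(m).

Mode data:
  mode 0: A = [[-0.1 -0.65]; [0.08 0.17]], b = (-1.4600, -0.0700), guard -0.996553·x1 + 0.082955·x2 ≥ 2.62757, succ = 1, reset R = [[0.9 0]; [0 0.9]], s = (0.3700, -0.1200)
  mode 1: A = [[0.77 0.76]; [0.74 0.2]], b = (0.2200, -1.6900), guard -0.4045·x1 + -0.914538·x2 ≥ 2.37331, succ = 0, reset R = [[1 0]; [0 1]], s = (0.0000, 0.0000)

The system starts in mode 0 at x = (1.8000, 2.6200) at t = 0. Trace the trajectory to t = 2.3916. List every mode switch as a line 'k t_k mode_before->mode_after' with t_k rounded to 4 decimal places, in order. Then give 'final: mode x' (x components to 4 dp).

Mode 0: guard c·x = 2.6276 hit at Δt = 1.2605 (t = 1.2605), x⁻ = (-2.3767, 3.1226) → reset → x⁺ = (-1.7691, 2.6903), jump to mode 1
Mode 1: flow for 1.1311 to horizon, guard not reached → x = (-1.8005, -0.2538)

1 1.2605 0->1
final: 1 -1.8005 -0.2538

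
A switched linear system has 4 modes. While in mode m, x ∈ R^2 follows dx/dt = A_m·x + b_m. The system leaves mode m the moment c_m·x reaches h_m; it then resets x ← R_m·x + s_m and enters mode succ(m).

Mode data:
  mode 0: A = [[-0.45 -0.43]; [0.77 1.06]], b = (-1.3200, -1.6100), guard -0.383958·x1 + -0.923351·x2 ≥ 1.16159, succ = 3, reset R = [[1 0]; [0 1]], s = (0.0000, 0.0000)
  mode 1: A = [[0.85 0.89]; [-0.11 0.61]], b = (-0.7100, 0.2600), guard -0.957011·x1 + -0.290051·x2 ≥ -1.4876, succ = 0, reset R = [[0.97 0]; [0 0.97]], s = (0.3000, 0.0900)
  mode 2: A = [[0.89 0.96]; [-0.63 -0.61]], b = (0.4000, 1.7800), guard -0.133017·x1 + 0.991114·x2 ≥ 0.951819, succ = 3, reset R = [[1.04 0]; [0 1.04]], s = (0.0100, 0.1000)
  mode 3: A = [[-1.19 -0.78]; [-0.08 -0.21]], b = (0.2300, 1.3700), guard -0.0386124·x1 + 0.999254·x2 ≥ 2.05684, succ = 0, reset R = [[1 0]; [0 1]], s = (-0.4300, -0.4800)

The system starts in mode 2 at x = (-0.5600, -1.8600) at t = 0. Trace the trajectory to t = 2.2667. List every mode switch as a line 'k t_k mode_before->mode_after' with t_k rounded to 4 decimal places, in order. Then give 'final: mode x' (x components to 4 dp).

1 0.9190 2->3
2 1.9014 3->0
final: 0 -1.9213 0.9523

Mode 2: guard c·x = 0.9518 hit at Δt = 0.9190 (t = 0.9190), x⁻ = (-1.6053, 0.7449) → reset → x⁺ = (-1.6595, 0.8747), jump to mode 3
Mode 3: guard c·x = 2.0568 hit at Δt = 0.9824 (t = 1.9014), x⁻ = (-1.0946, 2.0161) → reset → x⁺ = (-1.5246, 1.5361), jump to mode 0
Mode 0: flow for 0.3653 to horizon, guard not reached → x = (-1.9213, 0.9523)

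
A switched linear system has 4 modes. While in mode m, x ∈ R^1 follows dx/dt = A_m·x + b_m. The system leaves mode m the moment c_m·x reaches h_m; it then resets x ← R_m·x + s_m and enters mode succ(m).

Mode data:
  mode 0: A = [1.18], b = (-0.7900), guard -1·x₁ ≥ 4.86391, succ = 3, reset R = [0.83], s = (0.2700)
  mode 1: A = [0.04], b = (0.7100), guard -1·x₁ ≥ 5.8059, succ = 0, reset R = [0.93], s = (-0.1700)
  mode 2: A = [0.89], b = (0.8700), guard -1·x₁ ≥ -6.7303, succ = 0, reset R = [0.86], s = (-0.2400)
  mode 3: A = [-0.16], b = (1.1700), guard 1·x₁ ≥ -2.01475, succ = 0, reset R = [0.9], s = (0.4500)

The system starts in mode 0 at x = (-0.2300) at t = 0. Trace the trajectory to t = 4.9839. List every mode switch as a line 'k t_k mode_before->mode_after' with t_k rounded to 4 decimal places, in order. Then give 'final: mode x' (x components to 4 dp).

1 1.5396 0->3
2 2.6156 3->0
3 3.4643 0->3
4 4.5403 3->0
final: 0 -2.7617

Mode 0: guard c·x = 4.8639 hit at Δt = 1.5396 (t = 1.5396), x⁻ = (-4.8639) → reset → x⁺ = (-3.7670), jump to mode 3
Mode 3: guard c·x = -2.0147 hit at Δt = 1.0760 (t = 2.6156), x⁻ = (-2.0148) → reset → x⁺ = (-1.3633), jump to mode 0
Mode 0: guard c·x = 4.8639 hit at Δt = 0.8486 (t = 3.4643), x⁻ = (-4.8639) → reset → x⁺ = (-3.7670), jump to mode 3
Mode 3: guard c·x = -2.0147 hit at Δt = 1.0760 (t = 4.5403), x⁻ = (-2.0148) → reset → x⁺ = (-1.3633), jump to mode 0
Mode 0: flow for 0.4436 to horizon, guard not reached → x = (-2.7617)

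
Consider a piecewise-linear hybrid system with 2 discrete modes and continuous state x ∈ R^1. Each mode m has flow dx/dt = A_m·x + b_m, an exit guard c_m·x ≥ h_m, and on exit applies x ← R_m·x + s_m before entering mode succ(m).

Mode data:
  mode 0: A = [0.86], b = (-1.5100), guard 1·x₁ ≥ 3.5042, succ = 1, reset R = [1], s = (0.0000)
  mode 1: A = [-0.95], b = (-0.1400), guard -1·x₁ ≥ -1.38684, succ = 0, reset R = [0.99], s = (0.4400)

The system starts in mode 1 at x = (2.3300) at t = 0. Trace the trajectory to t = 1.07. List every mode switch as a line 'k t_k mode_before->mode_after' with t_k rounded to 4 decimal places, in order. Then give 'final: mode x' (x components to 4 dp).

1 0.5044 1->0
final: 0 1.8488

Mode 1: guard c·x = -1.3868 hit at Δt = 0.5044 (t = 0.5044), x⁻ = (1.3868) → reset → x⁺ = (1.8130), jump to mode 0
Mode 0: flow for 0.5656 to horizon, guard not reached → x = (1.8488)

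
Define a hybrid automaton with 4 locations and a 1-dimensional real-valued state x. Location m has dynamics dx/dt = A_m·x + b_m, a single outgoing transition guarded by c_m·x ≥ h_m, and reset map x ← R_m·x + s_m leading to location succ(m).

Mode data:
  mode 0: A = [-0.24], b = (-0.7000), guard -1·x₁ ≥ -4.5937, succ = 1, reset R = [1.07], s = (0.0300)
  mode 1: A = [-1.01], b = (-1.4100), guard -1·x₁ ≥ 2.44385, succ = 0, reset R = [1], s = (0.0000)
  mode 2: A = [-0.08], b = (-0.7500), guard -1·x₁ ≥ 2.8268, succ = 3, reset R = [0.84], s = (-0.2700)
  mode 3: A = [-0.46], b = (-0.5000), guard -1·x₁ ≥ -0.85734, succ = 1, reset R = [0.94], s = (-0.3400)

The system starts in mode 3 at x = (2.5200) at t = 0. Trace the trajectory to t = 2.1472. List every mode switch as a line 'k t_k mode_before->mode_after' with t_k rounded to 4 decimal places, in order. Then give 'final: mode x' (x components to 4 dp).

Mode 3: guard c·x = -0.8573 hit at Δt = 1.3434 (t = 1.3434), x⁻ = (0.8573) → reset → x⁺ = (0.4659), jump to mode 1
Mode 1: flow for 0.8038 to horizon, guard not reached → x = (-0.5693)

1 1.3434 3->1
final: 1 -0.5693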